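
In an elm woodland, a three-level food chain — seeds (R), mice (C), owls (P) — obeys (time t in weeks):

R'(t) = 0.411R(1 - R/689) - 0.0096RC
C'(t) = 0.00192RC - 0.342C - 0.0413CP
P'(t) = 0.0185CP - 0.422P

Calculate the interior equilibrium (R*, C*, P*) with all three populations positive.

From dP/dt = 0: 0.0185C* = 0.422, so C* = 22.8.
From dR/dt = 0: 0.411(1 - R*/689) = 0.0096·22.8, giving R* = 689·(1 - 0.533) = 322.
From dC/dt = 0: 0.00192·322 - 0.342 = 0.0413P*, so P* = 0.276/0.0413 = 6.68.

R* ≈ 322, C* ≈ 22.8, P* ≈ 6.68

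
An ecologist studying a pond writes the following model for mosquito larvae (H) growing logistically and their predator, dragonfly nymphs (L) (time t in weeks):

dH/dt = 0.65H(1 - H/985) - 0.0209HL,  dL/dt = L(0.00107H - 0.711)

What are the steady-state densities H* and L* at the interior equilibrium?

H* ≈ 664, L* ≈ 10.1

From dL/dt = 0 with L > 0: 0.00107H* = 0.711, so H* = 664.
Substitute into dH/dt = 0: 0.65(1 - 664/985) = 0.0209L*.
The bracket is 0.325, giving L* = 0.212/0.0209 = 10.1.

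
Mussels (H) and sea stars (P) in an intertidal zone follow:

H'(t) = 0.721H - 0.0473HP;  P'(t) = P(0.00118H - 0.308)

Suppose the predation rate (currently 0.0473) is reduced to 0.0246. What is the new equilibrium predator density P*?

P* ≈ 29.3

At the interior fixed point, setting dH/dt = 0 with H > 0 fixes P* = (prey growth rate)/(HP coefficient) — independent of the other coefficients.
With the change, P* = 0.721/0.0246 = 29.3; it rises from 15.2.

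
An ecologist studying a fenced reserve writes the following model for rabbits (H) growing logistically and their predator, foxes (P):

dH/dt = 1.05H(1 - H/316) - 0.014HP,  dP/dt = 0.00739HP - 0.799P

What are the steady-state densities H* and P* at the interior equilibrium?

H* ≈ 108, P* ≈ 49.3

From dP/dt = 0 with P > 0: 0.00739H* = 0.799, so H* = 108.
Substitute into dH/dt = 0: 1.05(1 - 108/316) = 0.014P*.
The bracket is 0.658, giving P* = 0.691/0.014 = 49.3.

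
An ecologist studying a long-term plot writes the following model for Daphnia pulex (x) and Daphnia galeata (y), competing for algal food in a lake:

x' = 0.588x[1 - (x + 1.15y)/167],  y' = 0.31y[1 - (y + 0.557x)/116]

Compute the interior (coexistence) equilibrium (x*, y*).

x* ≈ 93.5, y* ≈ 63.9

Setting both brackets to zero gives the nullclines x + 1.15y = 167 and 0.557x + y = 116.
Substituting y = 116 - 0.557x into the first: x(1 - 1.15·0.557) = 167 - 1.15·116.
So x* = 33.6/0.359 = 93.5, and then y* = 116 - 0.557·93.5 = 63.9.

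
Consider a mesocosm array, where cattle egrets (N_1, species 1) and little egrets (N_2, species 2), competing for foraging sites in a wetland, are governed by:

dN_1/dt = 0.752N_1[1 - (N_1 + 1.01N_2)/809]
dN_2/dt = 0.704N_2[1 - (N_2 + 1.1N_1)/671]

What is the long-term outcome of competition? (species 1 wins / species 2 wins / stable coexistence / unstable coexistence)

species 1 excludes species 2

Compare the nullcline intercepts: K1/α12 = 809/1.01 = 801 > K2 = 671; K2/α21 = 671/1.1 = 610 < K1 = 809.
Since the inequalities point opposite ways, species 1 can invade but species 2 cannot.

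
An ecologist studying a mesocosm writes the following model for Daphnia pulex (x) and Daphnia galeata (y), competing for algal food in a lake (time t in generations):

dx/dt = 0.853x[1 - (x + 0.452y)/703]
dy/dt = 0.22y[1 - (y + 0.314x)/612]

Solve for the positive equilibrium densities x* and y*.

Setting both brackets to zero gives the nullclines x + 0.452y = 703 and 0.314x + y = 612.
Substituting y = 612 - 0.314x into the first: x(1 - 0.452·0.314) = 703 - 0.452·612.
So x* = 426/0.858 = 497, and then y* = 612 - 0.314·497 = 456.

x* ≈ 497, y* ≈ 456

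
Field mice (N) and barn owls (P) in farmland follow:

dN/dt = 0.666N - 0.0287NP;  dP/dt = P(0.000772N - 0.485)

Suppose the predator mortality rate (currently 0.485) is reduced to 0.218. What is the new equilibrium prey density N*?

N* ≈ 282

At the interior fixed point, setting dP/dt = 0 with P > 0 fixes N* = (predator death rate)/(NP coefficient) — independent of the other coefficients.
With the change, N* = 0.218/0.000772 = 282; it falls from 628.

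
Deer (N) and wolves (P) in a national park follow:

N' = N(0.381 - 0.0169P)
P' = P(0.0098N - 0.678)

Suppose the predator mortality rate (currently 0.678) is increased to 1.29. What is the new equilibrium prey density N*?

At the interior fixed point, setting dP/dt = 0 with P > 0 fixes N* = (predator death rate)/(NP coefficient) — independent of the other coefficients.
With the change, N* = 1.29/0.0098 = 132; it rises from 69.2.

N* ≈ 132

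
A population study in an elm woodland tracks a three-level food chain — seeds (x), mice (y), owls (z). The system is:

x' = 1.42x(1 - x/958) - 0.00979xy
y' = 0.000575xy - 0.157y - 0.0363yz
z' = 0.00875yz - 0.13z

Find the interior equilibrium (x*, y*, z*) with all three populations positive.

x* ≈ 860, y* ≈ 14.9, z* ≈ 9.3

From dz/dt = 0: 0.00875y* = 0.13, so y* = 14.9.
From dx/dt = 0: 1.42(1 - x*/958) = 0.00979·14.9, giving x* = 958·(1 - 0.102) = 860.
From dy/dt = 0: 0.000575·860 - 0.157 = 0.0363z*, so z* = 0.337/0.0363 = 9.3.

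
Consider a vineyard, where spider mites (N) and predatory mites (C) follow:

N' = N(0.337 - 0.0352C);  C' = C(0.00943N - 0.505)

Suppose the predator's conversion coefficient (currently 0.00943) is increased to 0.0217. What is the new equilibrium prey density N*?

N* ≈ 23.3

At the interior fixed point, setting dC/dt = 0 with C > 0 fixes N* = (predator death rate)/(NC coefficient) — independent of the other coefficients.
With the change, N* = 0.505/0.0217 = 23.3; it falls from 53.6.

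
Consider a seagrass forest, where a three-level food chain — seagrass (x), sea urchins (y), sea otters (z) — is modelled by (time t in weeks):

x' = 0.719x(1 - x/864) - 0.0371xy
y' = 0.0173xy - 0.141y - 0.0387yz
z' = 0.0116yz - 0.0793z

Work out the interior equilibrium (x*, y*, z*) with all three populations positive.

From dz/dt = 0: 0.0116y* = 0.0793, so y* = 6.84.
From dx/dt = 0: 0.719(1 - x*/864) = 0.0371·6.84, giving x* = 864·(1 - 0.353) = 559.
From dy/dt = 0: 0.0173·559 - 0.141 = 0.0387z*, so z* = 9.53/0.0387 = 246.

x* ≈ 559, y* ≈ 6.84, z* ≈ 246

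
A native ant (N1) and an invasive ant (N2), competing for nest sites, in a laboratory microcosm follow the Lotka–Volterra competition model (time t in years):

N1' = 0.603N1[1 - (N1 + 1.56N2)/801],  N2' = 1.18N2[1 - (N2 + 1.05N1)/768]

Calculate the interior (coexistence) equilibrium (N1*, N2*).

N1* ≈ 622, N2* ≈ 114

Setting both brackets to zero gives the nullclines N1 + 1.56N2 = 801 and 1.05N1 + N2 = 768.
Substituting N2 = 768 - 1.05N1 into the first: N1(1 - 1.56·1.05) = 801 - 1.56·768.
So N1* = -397/-0.638 = 622, and then N2* = 768 - 1.05·622 = 114.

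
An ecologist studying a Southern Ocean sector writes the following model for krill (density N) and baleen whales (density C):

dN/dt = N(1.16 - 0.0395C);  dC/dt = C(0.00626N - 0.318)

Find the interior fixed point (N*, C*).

N* ≈ 50.8, C* ≈ 29.4

Set dC/dt = 0 with C > 0: 0.00626N - 0.318 = 0, so N* = 0.318/0.00626 = 50.8.
Set dN/dt = 0 with N > 0: 1.16 - 0.0395C = 0, so C* = 1.16/0.0395 = 29.4.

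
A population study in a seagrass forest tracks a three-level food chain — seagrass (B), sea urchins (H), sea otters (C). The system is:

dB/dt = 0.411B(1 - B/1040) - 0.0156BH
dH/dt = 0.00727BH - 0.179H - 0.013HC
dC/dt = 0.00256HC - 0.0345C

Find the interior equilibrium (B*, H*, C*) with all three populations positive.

From dC/dt = 0: 0.00256H* = 0.0345, so H* = 13.5.
From dB/dt = 0: 0.411(1 - B*/1040) = 0.0156·13.5, giving B* = 1040·(1 - 0.512) = 508.
From dH/dt = 0: 0.00727·508 - 0.179 = 0.013C*, so C* = 3.51/0.013 = 270.

B* ≈ 508, H* ≈ 13.5, C* ≈ 270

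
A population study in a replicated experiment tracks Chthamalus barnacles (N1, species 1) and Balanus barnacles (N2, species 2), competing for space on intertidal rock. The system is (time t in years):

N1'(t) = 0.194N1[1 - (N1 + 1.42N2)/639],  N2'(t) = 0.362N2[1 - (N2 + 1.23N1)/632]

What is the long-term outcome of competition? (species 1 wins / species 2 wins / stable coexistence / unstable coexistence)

Compare the nullcline intercepts: K1/α12 = 639/1.42 = 450 < K2 = 632; K2/α21 = 632/1.23 = 514 < K1 = 639.
Since both are reversed, neither can invade when rare; the interior point is a saddle.

unstable coexistence (outcome depends on initial conditions)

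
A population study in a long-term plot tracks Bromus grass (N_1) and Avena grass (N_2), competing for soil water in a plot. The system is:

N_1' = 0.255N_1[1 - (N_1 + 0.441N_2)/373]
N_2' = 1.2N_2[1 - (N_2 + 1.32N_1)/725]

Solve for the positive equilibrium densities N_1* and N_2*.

Setting both brackets to zero gives the nullclines N_1 + 0.441N_2 = 373 and 1.32N_1 + N_2 = 725.
Substituting N_2 = 725 - 1.32N_1 into the first: N_1(1 - 0.441·1.32) = 373 - 0.441·725.
So N_1* = 53.3/0.418 = 127, and then N_2* = 725 - 1.32·127 = 557.

N_1* ≈ 127, N_2* ≈ 557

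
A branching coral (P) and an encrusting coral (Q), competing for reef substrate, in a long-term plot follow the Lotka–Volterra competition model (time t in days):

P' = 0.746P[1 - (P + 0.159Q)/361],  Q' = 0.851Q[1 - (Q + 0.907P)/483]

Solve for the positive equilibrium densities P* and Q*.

Setting both brackets to zero gives the nullclines P + 0.159Q = 361 and 0.907P + Q = 483.
Substituting Q = 483 - 0.907P into the first: P(1 - 0.159·0.907) = 361 - 0.159·483.
So P* = 284/0.856 = 332, and then Q* = 483 - 0.907·332 = 182.

P* ≈ 332, Q* ≈ 182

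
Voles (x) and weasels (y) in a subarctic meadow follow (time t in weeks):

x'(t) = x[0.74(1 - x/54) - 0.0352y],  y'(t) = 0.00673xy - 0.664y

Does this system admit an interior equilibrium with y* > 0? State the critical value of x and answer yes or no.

Threshold x = 98.7; K < 98.7, so no, the predator goes extinct.

The predator equation gives dy/dt > 0 only when x > 0.664/0.00673 = 98.7.
Without the predator, x → K = 54. Since 54 < 98.7, the predator cannot invade.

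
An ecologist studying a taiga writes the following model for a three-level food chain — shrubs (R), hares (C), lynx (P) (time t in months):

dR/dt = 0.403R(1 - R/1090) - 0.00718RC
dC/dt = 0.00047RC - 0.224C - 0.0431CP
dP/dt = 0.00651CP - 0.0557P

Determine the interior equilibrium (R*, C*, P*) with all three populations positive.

From dP/dt = 0: 0.00651C* = 0.0557, so C* = 8.56.
From dR/dt = 0: 0.403(1 - R*/1090) = 0.00718·8.56, giving R* = 1090·(1 - 0.152) = 924.
From dC/dt = 0: 0.00047·924 - 0.224 = 0.0431P*, so P* = 0.21/0.0431 = 4.88.

R* ≈ 924, C* ≈ 8.56, P* ≈ 4.88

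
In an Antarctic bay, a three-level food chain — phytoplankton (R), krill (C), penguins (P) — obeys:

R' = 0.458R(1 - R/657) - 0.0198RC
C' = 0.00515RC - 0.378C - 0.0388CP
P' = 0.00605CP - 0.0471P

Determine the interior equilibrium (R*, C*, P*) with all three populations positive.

From dP/dt = 0: 0.00605C* = 0.0471, so C* = 7.79.
From dR/dt = 0: 0.458(1 - R*/657) = 0.0198·7.79, giving R* = 657·(1 - 0.337) = 436.
From dC/dt = 0: 0.00515·436 - 0.378 = 0.0388P*, so P* = 1.87/0.0388 = 48.1.

R* ≈ 436, C* ≈ 7.79, P* ≈ 48.1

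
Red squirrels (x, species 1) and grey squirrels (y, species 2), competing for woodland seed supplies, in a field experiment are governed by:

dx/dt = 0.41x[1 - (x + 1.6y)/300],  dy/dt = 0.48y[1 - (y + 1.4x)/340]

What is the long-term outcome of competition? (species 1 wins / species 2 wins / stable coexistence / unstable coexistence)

unstable coexistence (outcome depends on initial conditions)

Compare the nullcline intercepts: K1/α12 = 300/1.6 = 188 < K2 = 340; K2/α21 = 340/1.4 = 243 < K1 = 300.
Since both are reversed, neither can invade when rare; the interior point is a saddle.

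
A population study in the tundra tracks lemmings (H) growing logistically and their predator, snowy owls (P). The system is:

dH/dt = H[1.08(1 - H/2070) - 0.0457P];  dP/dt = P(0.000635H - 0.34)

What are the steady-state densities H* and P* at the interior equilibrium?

From dP/dt = 0 with P > 0: 0.000635H* = 0.34, so H* = 535.
Substitute into dH/dt = 0: 1.08(1 - 535/2070) = 0.0457P*.
The bracket is 0.741, giving P* = 0.801/0.0457 = 17.5.

H* ≈ 535, P* ≈ 17.5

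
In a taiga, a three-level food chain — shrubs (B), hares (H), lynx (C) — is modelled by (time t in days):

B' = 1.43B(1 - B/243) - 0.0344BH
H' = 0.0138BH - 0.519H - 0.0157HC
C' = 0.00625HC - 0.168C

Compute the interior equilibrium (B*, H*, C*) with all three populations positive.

From dC/dt = 0: 0.00625H* = 0.168, so H* = 26.9.
From dB/dt = 0: 1.43(1 - B*/243) = 0.0344·26.9, giving B* = 243·(1 - 0.647) = 85.9.
From dH/dt = 0: 0.0138·85.9 - 0.519 = 0.0157C*, so C* = 0.666/0.0157 = 42.4.

B* ≈ 85.9, H* ≈ 26.9, C* ≈ 42.4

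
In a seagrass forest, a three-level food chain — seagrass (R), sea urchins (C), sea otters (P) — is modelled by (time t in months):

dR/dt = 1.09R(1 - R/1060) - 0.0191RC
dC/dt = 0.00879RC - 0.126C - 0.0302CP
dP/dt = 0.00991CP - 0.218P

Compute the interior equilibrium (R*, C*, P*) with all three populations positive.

R* ≈ 651, C* ≈ 22, P* ≈ 185

From dP/dt = 0: 0.00991C* = 0.218, so C* = 22.
From dR/dt = 0: 1.09(1 - R*/1060) = 0.0191·22, giving R* = 1060·(1 - 0.385) = 651.
From dC/dt = 0: 0.00879·651 - 0.126 = 0.0302P*, so P* = 5.6/0.0302 = 185.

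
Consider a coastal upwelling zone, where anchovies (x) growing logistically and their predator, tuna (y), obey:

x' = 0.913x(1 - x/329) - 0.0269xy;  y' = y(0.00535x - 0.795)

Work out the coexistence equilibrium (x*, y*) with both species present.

From dy/dt = 0 with y > 0: 0.00535x* = 0.795, so x* = 149.
Substitute into dx/dt = 0: 0.913(1 - 149/329) = 0.0269y*.
The bracket is 0.548, giving y* = 0.501/0.0269 = 18.6.

x* ≈ 149, y* ≈ 18.6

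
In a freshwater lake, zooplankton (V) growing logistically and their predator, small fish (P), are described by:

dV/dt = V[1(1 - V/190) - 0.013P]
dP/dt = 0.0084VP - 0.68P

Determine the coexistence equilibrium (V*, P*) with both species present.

V* ≈ 81, P* ≈ 44.1

From dP/dt = 0 with P > 0: 0.0084V* = 0.68, so V* = 81.
Substitute into dV/dt = 0: 1(1 - 81/190) = 0.013P*.
The bracket is 0.574, giving P* = 0.574/0.013 = 44.1.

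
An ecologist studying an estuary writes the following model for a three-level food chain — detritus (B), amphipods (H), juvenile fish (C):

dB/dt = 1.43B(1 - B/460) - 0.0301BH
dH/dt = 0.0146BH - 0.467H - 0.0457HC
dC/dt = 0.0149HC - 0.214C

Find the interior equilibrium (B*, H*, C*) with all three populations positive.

From dC/dt = 0: 0.0149H* = 0.214, so H* = 14.4.
From dB/dt = 0: 1.43(1 - B*/460) = 0.0301·14.4, giving B* = 460·(1 - 0.302) = 321.
From dH/dt = 0: 0.0146·321 - 0.467 = 0.0457C*, so C* = 4.22/0.0457 = 92.3.

B* ≈ 321, H* ≈ 14.4, C* ≈ 92.3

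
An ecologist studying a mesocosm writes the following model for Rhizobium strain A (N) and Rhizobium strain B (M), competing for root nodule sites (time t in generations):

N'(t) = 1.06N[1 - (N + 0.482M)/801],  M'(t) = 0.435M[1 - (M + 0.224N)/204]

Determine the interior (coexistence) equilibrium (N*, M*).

N* ≈ 788, M* ≈ 27.6

Setting both brackets to zero gives the nullclines N + 0.482M = 801 and 0.224N + M = 204.
Substituting M = 204 - 0.224N into the first: N(1 - 0.482·0.224) = 801 - 0.482·204.
So N* = 703/0.892 = 788, and then M* = 204 - 0.224·788 = 27.6.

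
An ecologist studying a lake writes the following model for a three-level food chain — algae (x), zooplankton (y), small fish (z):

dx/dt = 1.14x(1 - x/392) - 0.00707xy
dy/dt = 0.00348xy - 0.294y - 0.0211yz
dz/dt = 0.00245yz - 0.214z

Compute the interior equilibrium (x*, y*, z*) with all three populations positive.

From dz/dt = 0: 0.00245y* = 0.214, so y* = 87.3.
From dx/dt = 0: 1.14(1 - x*/392) = 0.00707·87.3, giving x* = 392·(1 - 0.542) = 180.
From dy/dt = 0: 0.00348·180 - 0.294 = 0.0211z*, so z* = 0.331/0.0211 = 15.7.

x* ≈ 180, y* ≈ 87.3, z* ≈ 15.7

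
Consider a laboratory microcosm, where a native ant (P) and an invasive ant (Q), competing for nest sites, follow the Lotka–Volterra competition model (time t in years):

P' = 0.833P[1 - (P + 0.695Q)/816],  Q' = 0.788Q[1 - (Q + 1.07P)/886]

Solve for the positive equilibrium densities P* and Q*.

Setting both brackets to zero gives the nullclines P + 0.695Q = 816 and 1.07P + Q = 886.
Substituting Q = 886 - 1.07P into the first: P(1 - 0.695·1.07) = 816 - 0.695·886.
So P* = 200/0.256 = 781, and then Q* = 886 - 1.07·781 = 50.2.

P* ≈ 781, Q* ≈ 50.2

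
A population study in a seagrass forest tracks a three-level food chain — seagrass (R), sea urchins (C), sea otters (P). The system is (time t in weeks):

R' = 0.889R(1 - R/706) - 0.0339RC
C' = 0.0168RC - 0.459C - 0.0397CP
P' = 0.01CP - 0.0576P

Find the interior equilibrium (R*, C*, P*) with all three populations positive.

R* ≈ 551, C* ≈ 5.76, P* ≈ 222

From dP/dt = 0: 0.01C* = 0.0576, so C* = 5.76.
From dR/dt = 0: 0.889(1 - R*/706) = 0.0339·5.76, giving R* = 706·(1 - 0.22) = 551.
From dC/dt = 0: 0.0168·551 - 0.459 = 0.0397P*, so P* = 8.8/0.0397 = 222.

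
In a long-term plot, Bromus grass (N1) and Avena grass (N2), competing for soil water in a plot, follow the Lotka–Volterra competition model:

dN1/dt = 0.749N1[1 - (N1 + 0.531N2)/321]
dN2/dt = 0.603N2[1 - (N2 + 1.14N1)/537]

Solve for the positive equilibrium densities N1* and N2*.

N1* ≈ 90.8, N2* ≈ 433

Setting both brackets to zero gives the nullclines N1 + 0.531N2 = 321 and 1.14N1 + N2 = 537.
Substituting N2 = 537 - 1.14N1 into the first: N1(1 - 0.531·1.14) = 321 - 0.531·537.
So N1* = 35.9/0.395 = 90.8, and then N2* = 537 - 1.14·90.8 = 433.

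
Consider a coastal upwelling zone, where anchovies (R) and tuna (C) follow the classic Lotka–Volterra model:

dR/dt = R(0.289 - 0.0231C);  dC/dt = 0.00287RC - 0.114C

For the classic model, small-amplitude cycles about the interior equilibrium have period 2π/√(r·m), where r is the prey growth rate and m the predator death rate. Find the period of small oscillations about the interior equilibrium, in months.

T ≈ 34.6 months

Here r = 0.289 and m = 0.114, so r·m = 0.0329.
ω = √0.0329 = 0.182 per month, hence T = 2π/ω ≈ 34.6 months.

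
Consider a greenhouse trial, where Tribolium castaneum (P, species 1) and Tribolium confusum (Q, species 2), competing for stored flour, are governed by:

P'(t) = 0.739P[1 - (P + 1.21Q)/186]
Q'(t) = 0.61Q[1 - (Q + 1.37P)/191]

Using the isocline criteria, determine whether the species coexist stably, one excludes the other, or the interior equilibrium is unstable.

unstable coexistence (outcome depends on initial conditions)

Compare the nullcline intercepts: K1/α12 = 186/1.21 = 154 < K2 = 191; K2/α21 = 191/1.37 = 139 < K1 = 186.
Since both are reversed, neither can invade when rare; the interior point is a saddle.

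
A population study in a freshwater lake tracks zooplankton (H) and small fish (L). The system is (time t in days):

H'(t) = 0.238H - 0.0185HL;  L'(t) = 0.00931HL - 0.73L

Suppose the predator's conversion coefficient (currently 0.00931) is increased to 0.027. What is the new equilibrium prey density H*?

H* ≈ 27

At the interior fixed point, setting dL/dt = 0 with L > 0 fixes H* = (predator death rate)/(HL coefficient) — independent of the other coefficients.
With the change, H* = 0.73/0.027 = 27; it falls from 78.4.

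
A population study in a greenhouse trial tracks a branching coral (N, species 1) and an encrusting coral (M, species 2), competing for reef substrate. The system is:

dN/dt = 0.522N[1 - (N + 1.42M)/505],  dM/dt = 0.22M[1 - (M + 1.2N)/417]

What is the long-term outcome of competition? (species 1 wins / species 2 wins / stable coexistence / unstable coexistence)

unstable coexistence (outcome depends on initial conditions)

Compare the nullcline intercepts: K1/α12 = 505/1.42 = 356 < K2 = 417; K2/α21 = 417/1.2 = 348 < K1 = 505.
Since both are reversed, neither can invade when rare; the interior point is a saddle.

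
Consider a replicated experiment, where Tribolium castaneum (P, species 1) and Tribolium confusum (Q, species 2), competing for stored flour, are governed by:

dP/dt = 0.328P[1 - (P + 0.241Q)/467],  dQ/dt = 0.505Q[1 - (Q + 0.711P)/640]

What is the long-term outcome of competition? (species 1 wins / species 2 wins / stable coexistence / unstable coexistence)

stable coexistence

Compare the nullcline intercepts: K1/α12 = 467/0.241 = 1940 > K2 = 640; K2/α21 = 640/0.711 = 900 > K1 = 467.
Since both inequalities hold, each species can invade when rare, so the interior equilibrium is stable.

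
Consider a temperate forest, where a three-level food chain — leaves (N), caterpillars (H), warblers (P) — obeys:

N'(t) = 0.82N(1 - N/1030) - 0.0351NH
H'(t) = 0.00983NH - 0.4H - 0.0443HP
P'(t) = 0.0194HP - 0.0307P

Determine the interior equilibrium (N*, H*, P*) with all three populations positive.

N* ≈ 960, H* ≈ 1.58, P* ≈ 204

From dP/dt = 0: 0.0194H* = 0.0307, so H* = 1.58.
From dN/dt = 0: 0.82(1 - N*/1030) = 0.0351·1.58, giving N* = 1030·(1 - 0.0677) = 960.
From dH/dt = 0: 0.00983·960 - 0.4 = 0.0443P*, so P* = 9.04/0.0443 = 204.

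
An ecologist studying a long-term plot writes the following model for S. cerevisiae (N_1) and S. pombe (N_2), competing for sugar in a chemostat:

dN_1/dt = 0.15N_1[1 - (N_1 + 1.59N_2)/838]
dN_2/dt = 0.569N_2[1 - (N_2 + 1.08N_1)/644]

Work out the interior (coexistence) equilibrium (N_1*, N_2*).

Setting both brackets to zero gives the nullclines N_1 + 1.59N_2 = 838 and 1.08N_1 + N_2 = 644.
Substituting N_2 = 644 - 1.08N_1 into the first: N_1(1 - 1.59·1.08) = 838 - 1.59·644.
So N_1* = -186/-0.717 = 259, and then N_2* = 644 - 1.08·259 = 364.

N_1* ≈ 259, N_2* ≈ 364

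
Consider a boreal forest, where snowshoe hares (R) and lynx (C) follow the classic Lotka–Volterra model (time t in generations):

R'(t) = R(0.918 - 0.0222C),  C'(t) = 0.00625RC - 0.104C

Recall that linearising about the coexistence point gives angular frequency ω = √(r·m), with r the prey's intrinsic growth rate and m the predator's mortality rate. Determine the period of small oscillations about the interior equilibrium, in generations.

Here r = 0.918 and m = 0.104, so r·m = 0.0955.
ω = √0.0955 = 0.309 per generation, hence T = 2π/ω ≈ 20.3 generations.

T ≈ 20.3 generations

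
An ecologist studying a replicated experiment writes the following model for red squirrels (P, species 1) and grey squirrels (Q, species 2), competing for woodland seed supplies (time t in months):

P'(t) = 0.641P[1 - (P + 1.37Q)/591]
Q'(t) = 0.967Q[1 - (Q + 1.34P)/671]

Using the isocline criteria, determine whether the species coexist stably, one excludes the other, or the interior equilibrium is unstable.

unstable coexistence (outcome depends on initial conditions)

Compare the nullcline intercepts: K1/α12 = 591/1.37 = 431 < K2 = 671; K2/α21 = 671/1.34 = 501 < K1 = 591.
Since both are reversed, neither can invade when rare; the interior point is a saddle.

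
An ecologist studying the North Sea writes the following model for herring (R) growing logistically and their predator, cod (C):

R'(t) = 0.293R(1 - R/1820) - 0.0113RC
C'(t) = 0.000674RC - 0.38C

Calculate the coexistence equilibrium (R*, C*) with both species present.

R* ≈ 564, C* ≈ 17.9

From dC/dt = 0 with C > 0: 0.000674R* = 0.38, so R* = 564.
Substitute into dR/dt = 0: 0.293(1 - 564/1820) = 0.0113C*.
The bracket is 0.69, giving C* = 0.202/0.0113 = 17.9.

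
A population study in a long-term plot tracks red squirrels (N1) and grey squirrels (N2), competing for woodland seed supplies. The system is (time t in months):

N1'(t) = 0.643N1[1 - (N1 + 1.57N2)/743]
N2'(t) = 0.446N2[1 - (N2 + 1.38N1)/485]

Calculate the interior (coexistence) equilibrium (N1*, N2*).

Setting both brackets to zero gives the nullclines N1 + 1.57N2 = 743 and 1.38N1 + N2 = 485.
Substituting N2 = 485 - 1.38N1 into the first: N1(1 - 1.57·1.38) = 743 - 1.57·485.
So N1* = -18.5/-1.17 = 15.8, and then N2* = 485 - 1.38·15.8 = 463.

N1* ≈ 15.8, N2* ≈ 463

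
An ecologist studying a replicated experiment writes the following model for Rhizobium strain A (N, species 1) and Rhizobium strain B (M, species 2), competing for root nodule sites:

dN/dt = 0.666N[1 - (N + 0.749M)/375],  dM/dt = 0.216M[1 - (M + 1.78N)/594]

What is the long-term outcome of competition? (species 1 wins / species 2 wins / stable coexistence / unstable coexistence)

Compare the nullcline intercepts: K1/α12 = 375/0.749 = 501 < K2 = 594; K2/α21 = 594/1.78 = 334 < K1 = 375.
Since both are reversed, neither can invade when rare; the interior point is a saddle.

unstable coexistence (outcome depends on initial conditions)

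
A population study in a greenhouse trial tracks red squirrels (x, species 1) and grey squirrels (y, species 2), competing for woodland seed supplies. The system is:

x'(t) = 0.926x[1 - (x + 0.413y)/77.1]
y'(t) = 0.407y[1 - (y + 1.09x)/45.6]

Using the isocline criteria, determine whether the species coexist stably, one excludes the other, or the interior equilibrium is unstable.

Compare the nullcline intercepts: K1/α12 = 77.1/0.413 = 187 > K2 = 45.6; K2/α21 = 45.6/1.09 = 41.8 < K1 = 77.1.
Since the inequalities point opposite ways, species 1 can invade but species 2 cannot.

species 1 excludes species 2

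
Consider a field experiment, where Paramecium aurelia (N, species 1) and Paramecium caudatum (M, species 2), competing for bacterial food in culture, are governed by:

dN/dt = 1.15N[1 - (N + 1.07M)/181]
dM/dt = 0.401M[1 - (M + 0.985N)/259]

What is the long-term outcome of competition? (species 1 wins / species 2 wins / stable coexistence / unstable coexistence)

species 2 excludes species 1

Compare the nullcline intercepts: K1/α12 = 181/1.07 = 169 < K2 = 259; K2/α21 = 259/0.985 = 263 > K1 = 181.
Since the inequalities point opposite ways, species 2 can invade but species 1 cannot.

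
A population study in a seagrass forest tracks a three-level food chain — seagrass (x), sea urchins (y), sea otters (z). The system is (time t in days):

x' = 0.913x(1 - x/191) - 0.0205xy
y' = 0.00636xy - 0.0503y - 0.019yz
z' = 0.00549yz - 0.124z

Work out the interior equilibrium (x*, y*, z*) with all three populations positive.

From dz/dt = 0: 0.00549y* = 0.124, so y* = 22.6.
From dx/dt = 0: 0.913(1 - x*/191) = 0.0205·22.6, giving x* = 191·(1 - 0.507) = 94.1.
From dy/dt = 0: 0.00636·94.1 - 0.0503 = 0.019z*, so z* = 0.548/0.019 = 28.9.

x* ≈ 94.1, y* ≈ 22.6, z* ≈ 28.9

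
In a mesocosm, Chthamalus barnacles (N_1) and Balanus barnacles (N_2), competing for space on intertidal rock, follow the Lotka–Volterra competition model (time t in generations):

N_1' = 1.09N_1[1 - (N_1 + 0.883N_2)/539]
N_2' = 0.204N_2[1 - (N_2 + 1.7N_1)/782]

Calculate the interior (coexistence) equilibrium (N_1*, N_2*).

Setting both brackets to zero gives the nullclines N_1 + 0.883N_2 = 539 and 1.7N_1 + N_2 = 782.
Substituting N_2 = 782 - 1.7N_1 into the first: N_1(1 - 0.883·1.7) = 539 - 0.883·782.
So N_1* = -152/-0.501 = 302, and then N_2* = 782 - 1.7·302 = 268.

N_1* ≈ 302, N_2* ≈ 268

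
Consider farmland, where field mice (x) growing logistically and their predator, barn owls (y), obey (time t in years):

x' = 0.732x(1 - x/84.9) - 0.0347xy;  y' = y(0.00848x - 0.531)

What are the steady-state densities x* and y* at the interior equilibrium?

From dy/dt = 0 with y > 0: 0.00848x* = 0.531, so x* = 62.6.
Substitute into dx/dt = 0: 0.732(1 - 62.6/84.9) = 0.0347y*.
The bracket is 0.262, giving y* = 0.192/0.0347 = 5.54.

x* ≈ 62.6, y* ≈ 5.54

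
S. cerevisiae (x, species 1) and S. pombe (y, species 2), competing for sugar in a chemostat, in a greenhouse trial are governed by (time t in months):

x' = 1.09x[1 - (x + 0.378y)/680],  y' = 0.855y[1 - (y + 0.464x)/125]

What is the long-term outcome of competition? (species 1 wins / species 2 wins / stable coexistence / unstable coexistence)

species 1 excludes species 2

Compare the nullcline intercepts: K1/α12 = 680/0.378 = 1800 > K2 = 125; K2/α21 = 125/0.464 = 269 < K1 = 680.
Since the inequalities point opposite ways, species 1 can invade but species 2 cannot.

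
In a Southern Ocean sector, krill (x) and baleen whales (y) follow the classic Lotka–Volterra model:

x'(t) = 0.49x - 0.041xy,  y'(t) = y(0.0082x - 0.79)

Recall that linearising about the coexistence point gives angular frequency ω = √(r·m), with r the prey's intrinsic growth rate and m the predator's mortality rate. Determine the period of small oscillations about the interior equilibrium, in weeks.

T ≈ 10.1 weeks

Here r = 0.49 and m = 0.79, so r·m = 0.387.
ω = √0.387 = 0.622 per week, hence T = 2π/ω ≈ 10.1 weeks.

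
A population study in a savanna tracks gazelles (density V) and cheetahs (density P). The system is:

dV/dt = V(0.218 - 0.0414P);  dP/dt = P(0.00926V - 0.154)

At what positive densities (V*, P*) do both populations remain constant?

V* ≈ 16.6, P* ≈ 5.27

Set dP/dt = 0 with P > 0: 0.00926V - 0.154 = 0, so V* = 0.154/0.00926 = 16.6.
Set dV/dt = 0 with V > 0: 0.218 - 0.0414P = 0, so P* = 0.218/0.0414 = 5.27.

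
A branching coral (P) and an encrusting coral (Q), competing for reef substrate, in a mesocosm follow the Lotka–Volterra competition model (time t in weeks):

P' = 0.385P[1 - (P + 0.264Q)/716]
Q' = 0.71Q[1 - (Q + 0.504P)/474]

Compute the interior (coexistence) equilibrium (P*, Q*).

Setting both brackets to zero gives the nullclines P + 0.264Q = 716 and 0.504P + Q = 474.
Substituting Q = 474 - 0.504P into the first: P(1 - 0.264·0.504) = 716 - 0.264·474.
So P* = 591/0.867 = 682, and then Q* = 474 - 0.504·682 = 130.

P* ≈ 682, Q* ≈ 130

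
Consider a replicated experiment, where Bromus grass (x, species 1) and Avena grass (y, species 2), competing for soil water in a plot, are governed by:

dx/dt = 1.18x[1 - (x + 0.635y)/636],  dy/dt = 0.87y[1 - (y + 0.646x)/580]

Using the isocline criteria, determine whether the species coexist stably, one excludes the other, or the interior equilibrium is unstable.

stable coexistence

Compare the nullcline intercepts: K1/α12 = 636/0.635 = 1000 > K2 = 580; K2/α21 = 580/0.646 = 898 > K1 = 636.
Since both inequalities hold, each species can invade when rare, so the interior equilibrium is stable.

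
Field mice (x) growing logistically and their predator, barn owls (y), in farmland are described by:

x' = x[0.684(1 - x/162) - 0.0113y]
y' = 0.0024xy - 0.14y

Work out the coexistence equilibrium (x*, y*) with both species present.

x* ≈ 58.3, y* ≈ 38.7

From dy/dt = 0 with y > 0: 0.0024x* = 0.14, so x* = 58.3.
Substitute into dx/dt = 0: 0.684(1 - 58.3/162) = 0.0113y*.
The bracket is 0.64, giving y* = 0.438/0.0113 = 38.7.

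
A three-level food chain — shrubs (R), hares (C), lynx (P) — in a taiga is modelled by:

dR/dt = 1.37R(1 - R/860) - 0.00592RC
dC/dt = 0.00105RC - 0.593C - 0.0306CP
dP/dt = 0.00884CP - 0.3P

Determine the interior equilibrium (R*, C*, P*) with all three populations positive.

R* ≈ 734, C* ≈ 33.9, P* ≈ 5.8

From dP/dt = 0: 0.00884C* = 0.3, so C* = 33.9.
From dR/dt = 0: 1.37(1 - R*/860) = 0.00592·33.9, giving R* = 860·(1 - 0.147) = 734.
From dC/dt = 0: 0.00105·734 - 0.593 = 0.0306P*, so P* = 0.178/0.0306 = 5.8.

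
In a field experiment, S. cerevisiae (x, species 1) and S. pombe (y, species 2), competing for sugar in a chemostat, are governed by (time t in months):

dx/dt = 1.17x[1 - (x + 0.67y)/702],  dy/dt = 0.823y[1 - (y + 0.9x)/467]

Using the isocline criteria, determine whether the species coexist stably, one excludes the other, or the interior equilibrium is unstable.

species 1 excludes species 2

Compare the nullcline intercepts: K1/α12 = 702/0.67 = 1050 > K2 = 467; K2/α21 = 467/0.9 = 519 < K1 = 702.
Since the inequalities point opposite ways, species 1 can invade but species 2 cannot.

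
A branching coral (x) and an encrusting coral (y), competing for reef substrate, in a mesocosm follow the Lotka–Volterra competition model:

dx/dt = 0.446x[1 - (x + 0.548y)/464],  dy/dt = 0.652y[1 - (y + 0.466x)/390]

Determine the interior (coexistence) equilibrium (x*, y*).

Setting both brackets to zero gives the nullclines x + 0.548y = 464 and 0.466x + y = 390.
Substituting y = 390 - 0.466x into the first: x(1 - 0.548·0.466) = 464 - 0.548·390.
So x* = 250/0.745 = 336, and then y* = 390 - 0.466·336 = 233.

x* ≈ 336, y* ≈ 233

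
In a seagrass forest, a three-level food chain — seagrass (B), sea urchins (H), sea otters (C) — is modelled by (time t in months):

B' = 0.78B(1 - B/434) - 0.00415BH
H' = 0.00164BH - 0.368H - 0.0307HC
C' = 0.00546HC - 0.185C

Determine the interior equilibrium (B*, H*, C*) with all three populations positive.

B* ≈ 356, H* ≈ 33.9, C* ≈ 7.02

From dC/dt = 0: 0.00546H* = 0.185, so H* = 33.9.
From dB/dt = 0: 0.78(1 - B*/434) = 0.00415·33.9, giving B* = 434·(1 - 0.18) = 356.
From dH/dt = 0: 0.00164·356 - 0.368 = 0.0307C*, so C* = 0.215/0.0307 = 7.02.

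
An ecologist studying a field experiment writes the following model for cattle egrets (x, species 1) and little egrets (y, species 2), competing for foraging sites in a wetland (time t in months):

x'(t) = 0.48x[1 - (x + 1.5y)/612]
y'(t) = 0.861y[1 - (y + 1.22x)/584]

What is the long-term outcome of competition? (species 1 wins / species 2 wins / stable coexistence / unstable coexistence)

Compare the nullcline intercepts: K1/α12 = 612/1.5 = 408 < K2 = 584; K2/α21 = 584/1.22 = 479 < K1 = 612.
Since both are reversed, neither can invade when rare; the interior point is a saddle.

unstable coexistence (outcome depends on initial conditions)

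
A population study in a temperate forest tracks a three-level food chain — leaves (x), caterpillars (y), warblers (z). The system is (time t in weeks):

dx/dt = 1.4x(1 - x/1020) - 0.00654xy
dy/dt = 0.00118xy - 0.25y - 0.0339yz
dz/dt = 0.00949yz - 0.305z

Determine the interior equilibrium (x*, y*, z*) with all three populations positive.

From dz/dt = 0: 0.00949y* = 0.305, so y* = 32.1.
From dx/dt = 0: 1.4(1 - x*/1020) = 0.00654·32.1, giving x* = 1020·(1 - 0.15) = 867.
From dy/dt = 0: 0.00118·867 - 0.25 = 0.0339z*, so z* = 0.773/0.0339 = 22.8.

x* ≈ 867, y* ≈ 32.1, z* ≈ 22.8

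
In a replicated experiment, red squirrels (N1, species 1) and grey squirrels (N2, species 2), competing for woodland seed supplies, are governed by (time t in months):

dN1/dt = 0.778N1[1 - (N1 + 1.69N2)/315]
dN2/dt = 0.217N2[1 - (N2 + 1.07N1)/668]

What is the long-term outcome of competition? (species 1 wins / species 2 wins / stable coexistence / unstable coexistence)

species 2 excludes species 1

Compare the nullcline intercepts: K1/α12 = 315/1.69 = 186 < K2 = 668; K2/α21 = 668/1.07 = 624 > K1 = 315.
Since the inequalities point opposite ways, species 2 can invade but species 1 cannot.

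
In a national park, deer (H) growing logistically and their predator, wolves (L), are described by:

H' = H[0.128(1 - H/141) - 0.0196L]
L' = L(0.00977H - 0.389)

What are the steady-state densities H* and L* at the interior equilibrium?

From dL/dt = 0 with L > 0: 0.00977H* = 0.389, so H* = 39.8.
Substitute into dH/dt = 0: 0.128(1 - 39.8/141) = 0.0196L*.
The bracket is 0.718, giving L* = 0.0919/0.0196 = 4.69.

H* ≈ 39.8, L* ≈ 4.69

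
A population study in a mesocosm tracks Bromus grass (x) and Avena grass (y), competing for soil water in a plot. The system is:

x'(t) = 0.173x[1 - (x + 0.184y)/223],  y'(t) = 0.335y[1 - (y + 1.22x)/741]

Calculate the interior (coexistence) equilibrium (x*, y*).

Setting both brackets to zero gives the nullclines x + 0.184y = 223 and 1.22x + y = 741.
Substituting y = 741 - 1.22x into the first: x(1 - 0.184·1.22) = 223 - 0.184·741.
So x* = 86.7/0.776 = 112, and then y* = 741 - 1.22·112 = 605.

x* ≈ 112, y* ≈ 605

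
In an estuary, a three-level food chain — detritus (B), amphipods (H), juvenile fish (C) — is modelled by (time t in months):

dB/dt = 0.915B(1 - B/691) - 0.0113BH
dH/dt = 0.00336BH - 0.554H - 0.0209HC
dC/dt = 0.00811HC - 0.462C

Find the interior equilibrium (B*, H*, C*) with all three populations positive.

From dC/dt = 0: 0.00811H* = 0.462, so H* = 57.
From dB/dt = 0: 0.915(1 - B*/691) = 0.0113·57, giving B* = 691·(1 - 0.704) = 205.
From dH/dt = 0: 0.00336·205 - 0.554 = 0.0209C*, so C* = 0.134/0.0209 = 6.43.

B* ≈ 205, H* ≈ 57, C* ≈ 6.43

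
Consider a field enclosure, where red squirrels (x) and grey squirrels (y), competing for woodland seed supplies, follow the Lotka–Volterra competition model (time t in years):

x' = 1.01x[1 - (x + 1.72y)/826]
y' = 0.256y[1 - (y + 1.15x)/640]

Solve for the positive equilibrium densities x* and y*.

Setting both brackets to zero gives the nullclines x + 1.72y = 826 and 1.15x + y = 640.
Substituting y = 640 - 1.15x into the first: x(1 - 1.72·1.15) = 826 - 1.72·640.
So x* = -275/-0.978 = 281, and then y* = 640 - 1.15·281 = 317.

x* ≈ 281, y* ≈ 317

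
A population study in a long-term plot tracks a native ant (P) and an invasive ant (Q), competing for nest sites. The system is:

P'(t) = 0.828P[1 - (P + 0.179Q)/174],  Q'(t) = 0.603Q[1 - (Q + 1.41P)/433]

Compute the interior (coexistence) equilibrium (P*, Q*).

P* ≈ 129, Q* ≈ 251

Setting both brackets to zero gives the nullclines P + 0.179Q = 174 and 1.41P + Q = 433.
Substituting Q = 433 - 1.41P into the first: P(1 - 0.179·1.41) = 174 - 0.179·433.
So P* = 96.5/0.748 = 129, and then Q* = 433 - 1.41·129 = 251.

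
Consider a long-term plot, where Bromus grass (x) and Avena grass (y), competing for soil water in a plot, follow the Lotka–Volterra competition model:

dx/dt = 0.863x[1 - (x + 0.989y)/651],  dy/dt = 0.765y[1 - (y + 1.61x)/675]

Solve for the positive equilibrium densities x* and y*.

x* ≈ 28, y* ≈ 630

Setting both brackets to zero gives the nullclines x + 0.989y = 651 and 1.61x + y = 675.
Substituting y = 675 - 1.61x into the first: x(1 - 0.989·1.61) = 651 - 0.989·675.
So x* = -16.6/-0.592 = 28, and then y* = 675 - 1.61·28 = 630.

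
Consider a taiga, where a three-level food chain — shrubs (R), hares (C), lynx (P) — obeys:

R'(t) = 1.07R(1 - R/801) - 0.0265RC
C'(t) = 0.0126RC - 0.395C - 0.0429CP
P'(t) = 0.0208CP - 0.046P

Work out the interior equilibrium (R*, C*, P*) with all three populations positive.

From dP/dt = 0: 0.0208C* = 0.046, so C* = 2.21.
From dR/dt = 0: 1.07(1 - R*/801) = 0.0265·2.21, giving R* = 801·(1 - 0.0548) = 757.
From dC/dt = 0: 0.0126·757 - 0.395 = 0.0429P*, so P* = 9.14/0.0429 = 213.

R* ≈ 757, C* ≈ 2.21, P* ≈ 213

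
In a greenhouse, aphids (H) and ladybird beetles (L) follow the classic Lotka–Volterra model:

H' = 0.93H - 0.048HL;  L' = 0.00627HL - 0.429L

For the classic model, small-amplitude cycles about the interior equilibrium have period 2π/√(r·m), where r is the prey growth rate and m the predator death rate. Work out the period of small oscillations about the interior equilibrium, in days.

T ≈ 9.95 days

Here r = 0.93 and m = 0.429, so r·m = 0.399.
ω = √0.399 = 0.632 per day, hence T = 2π/ω ≈ 9.95 days.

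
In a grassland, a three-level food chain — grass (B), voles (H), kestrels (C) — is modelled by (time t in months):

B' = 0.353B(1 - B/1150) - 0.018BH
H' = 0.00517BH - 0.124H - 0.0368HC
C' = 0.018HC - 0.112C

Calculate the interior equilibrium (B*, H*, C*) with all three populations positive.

B* ≈ 785, H* ≈ 6.22, C* ≈ 107

From dC/dt = 0: 0.018H* = 0.112, so H* = 6.22.
From dB/dt = 0: 0.353(1 - B*/1150) = 0.018·6.22, giving B* = 1150·(1 - 0.317) = 785.
From dH/dt = 0: 0.00517·785 - 0.124 = 0.0368C*, so C* = 3.94/0.0368 = 107.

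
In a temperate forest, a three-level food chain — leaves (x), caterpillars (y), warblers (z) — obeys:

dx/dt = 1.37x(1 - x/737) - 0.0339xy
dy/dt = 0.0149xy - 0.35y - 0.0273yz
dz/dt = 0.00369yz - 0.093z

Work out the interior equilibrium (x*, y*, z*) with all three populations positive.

From dz/dt = 0: 0.00369y* = 0.093, so y* = 25.2.
From dx/dt = 0: 1.37(1 - x*/737) = 0.0339·25.2, giving x* = 737·(1 - 0.624) = 277.
From dy/dt = 0: 0.0149·277 - 0.35 = 0.0273z*, so z* = 3.78/0.0273 = 139.

x* ≈ 277, y* ≈ 25.2, z* ≈ 139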